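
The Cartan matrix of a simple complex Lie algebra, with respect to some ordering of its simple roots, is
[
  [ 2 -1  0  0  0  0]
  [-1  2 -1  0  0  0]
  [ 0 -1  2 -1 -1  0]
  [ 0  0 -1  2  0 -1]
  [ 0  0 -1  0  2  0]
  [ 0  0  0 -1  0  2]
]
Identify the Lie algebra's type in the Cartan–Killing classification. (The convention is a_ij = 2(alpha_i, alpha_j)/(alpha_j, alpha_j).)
E6

The matrix has rank 6 with 2's on the diagonal. Reading the off-diagonal entries as Dynkin edges (a single edge where a_ij = a_ji = -1; a double or triple edge where a_ij * a_ji = 2 or 3), the diagram is a chain of 5 nodes with one extra node attached to the third node from one end (E_6). One simple-root ordering that puts it in standard form is (alpha_1, alpha_5, alpha_2, alpha_3, alpha_4, alpha_6). So the algebra is type E_6.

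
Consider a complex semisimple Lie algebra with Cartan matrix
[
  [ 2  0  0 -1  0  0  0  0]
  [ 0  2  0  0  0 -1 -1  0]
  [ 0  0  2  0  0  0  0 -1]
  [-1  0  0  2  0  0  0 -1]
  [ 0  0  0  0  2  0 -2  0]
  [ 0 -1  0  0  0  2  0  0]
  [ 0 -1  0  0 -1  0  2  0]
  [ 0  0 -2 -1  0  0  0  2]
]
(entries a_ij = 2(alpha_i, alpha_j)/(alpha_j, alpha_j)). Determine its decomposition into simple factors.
B_4 ⊕ C_4

The diagram associated to this matrix has two connected components: the simple roots {alpha_1, alpha_3, alpha_4, alpha_8} form a chain of 4 nodes with a double edge at one end; the terminal node there is the unique short simple root (B_4), and {alpha_2, alpha_5, alpha_6, alpha_7} form a chain of 4 nodes with a double edge at one end; the terminal node there is the unique long simple root (C_4). A semisimple Lie algebra decomposes uniquely as the direct sum of simple ideals, one per connected component of its Dynkin diagram, so g ≅ B_4 ⊕ C_4 (dimension 36 + 36 = 72).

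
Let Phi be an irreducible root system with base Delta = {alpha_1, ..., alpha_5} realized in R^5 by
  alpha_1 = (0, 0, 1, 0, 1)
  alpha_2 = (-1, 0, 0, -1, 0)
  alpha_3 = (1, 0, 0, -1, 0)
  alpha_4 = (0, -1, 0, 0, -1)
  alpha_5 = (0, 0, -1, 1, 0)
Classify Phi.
D5

Compute the Cartan integers a_ij = 2(alpha_i, alpha_j)/(alpha_j, alpha_j); the resulting 5x5 Cartan matrix is
[[2, 0, 0, -1, -1], [0, 2, 0, 0, -1], [0, 0, 2, 0, -1], [-1, 0, 0, 2, 0], [-1, -1, -1, 0, 2]].
All simple roots have the same length, so the diagram is simply laced. The associated Dynkin diagram is a chain of 3 nodes with a fork of two nodes at one end (D_5), so the type is D_5 (the algebra so(10)).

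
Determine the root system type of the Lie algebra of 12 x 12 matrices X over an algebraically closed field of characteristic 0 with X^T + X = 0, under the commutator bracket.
type D_6

This is so(12) with 12 even, which has dimension 12(12-1)/2 = 66 and rank 12/2 = 6. In the classification of classical Lie algebras, the orthogonal algebra so(2n) in an even number of variables has type D_n; here n = 6, so the Dynkin diagram is a chain of 4 nodes with a fork of two nodes at one end (D_6). Hence the type is D_6.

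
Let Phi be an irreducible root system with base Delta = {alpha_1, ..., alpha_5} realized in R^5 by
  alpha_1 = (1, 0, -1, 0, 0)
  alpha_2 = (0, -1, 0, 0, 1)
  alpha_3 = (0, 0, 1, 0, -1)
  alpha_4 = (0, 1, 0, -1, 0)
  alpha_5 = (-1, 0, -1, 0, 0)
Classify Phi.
type D_5

Compute the Cartan integers a_ij = 2(alpha_i, alpha_j)/(alpha_j, alpha_j); the resulting 5x5 Cartan matrix is
[[2, 0, -1, 0, 0], [0, 2, -1, -1, 0], [-1, -1, 2, 0, -1], [0, -1, 0, 2, 0], [0, 0, -1, 0, 2]].
All simple roots have the same length, so the diagram is simply laced. The associated Dynkin diagram is a chain of 3 nodes with a fork of two nodes at one end (D_5), so the type is D_5 (the algebra so(10)).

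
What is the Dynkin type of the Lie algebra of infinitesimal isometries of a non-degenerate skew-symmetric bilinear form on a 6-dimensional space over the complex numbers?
This is sp(6), which has dimension 6(6+1)/2 = 21 and rank 6/2 = 3. In the classification of classical Lie algebras, the symplectic algebra sp(2n) has type C_n; here n = 3, so the Dynkin diagram is a chain of 3 nodes with a double edge at one end; the terminal node there is the unique long simple root (C_3). Hence the type is C_3.

C_3 (sp(6))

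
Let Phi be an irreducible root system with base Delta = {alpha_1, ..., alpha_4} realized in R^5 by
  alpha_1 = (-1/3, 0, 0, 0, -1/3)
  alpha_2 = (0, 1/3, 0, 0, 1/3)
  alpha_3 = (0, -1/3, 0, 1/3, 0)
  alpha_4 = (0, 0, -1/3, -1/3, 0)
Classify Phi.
Compute the Cartan integers a_ij = 2(alpha_i, alpha_j)/(alpha_j, alpha_j); the resulting 4x4 Cartan matrix is
[[2, -1, 0, 0], [-1, 2, -1, 0], [0, -1, 2, -1], [0, 0, -1, 2]].
All simple roots have the same length, so the diagram is simply laced. The associated Dynkin diagram is a chain of 4 nodes with single edges (A_4), so the type is A_4 (the algebra sl(5)).

A4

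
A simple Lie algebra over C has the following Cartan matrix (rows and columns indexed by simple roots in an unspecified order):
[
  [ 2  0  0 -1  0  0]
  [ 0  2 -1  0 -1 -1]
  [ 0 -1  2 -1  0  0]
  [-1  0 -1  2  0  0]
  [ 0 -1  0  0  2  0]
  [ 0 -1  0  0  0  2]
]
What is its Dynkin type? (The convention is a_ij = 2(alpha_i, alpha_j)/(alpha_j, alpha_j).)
type D_6

The matrix has rank 6 with 2's on the diagonal. Reading the off-diagonal entries as Dynkin edges (a single edge where a_ij = a_ji = -1; a double or triple edge where a_ij * a_ji = 2 or 3), the diagram is a chain of 4 nodes with a fork of two nodes at one end (D_6). One simple-root ordering that puts it in standard form is (alpha_1, alpha_4, alpha_3, alpha_2, alpha_5, alpha_6). So the algebra is type D_6, i.e. so(12).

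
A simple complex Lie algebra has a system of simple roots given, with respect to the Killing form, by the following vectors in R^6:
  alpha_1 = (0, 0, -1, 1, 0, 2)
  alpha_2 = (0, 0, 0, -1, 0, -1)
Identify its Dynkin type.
G2

Compute the Cartan integers a_ij = 2(alpha_i, alpha_j)/(alpha_j, alpha_j); the resulting 2x2 Cartan matrix is
[[2, -3], [-1, 2]].
The roots have two lengths (squared-length ratio 3:1); the short ones are alpha_{2}. The associated Dynkin diagram is two nodes joined by a triple edge (G_2), so the type is G_2.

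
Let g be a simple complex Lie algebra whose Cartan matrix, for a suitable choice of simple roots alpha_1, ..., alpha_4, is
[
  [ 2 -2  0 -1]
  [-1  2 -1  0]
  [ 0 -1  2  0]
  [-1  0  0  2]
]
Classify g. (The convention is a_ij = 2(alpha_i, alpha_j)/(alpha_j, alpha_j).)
type F_4

The matrix has rank 4 with 2's on the diagonal. Reading the off-diagonal entries as Dynkin edges (a single edge where a_ij = a_ji = -1; a double or triple edge where a_ij * a_ji = 2 or 3), the diagram is a chain of 4 nodes with a double edge between the middle two (F_4). One simple-root ordering that puts it in standard form is (alpha_4, alpha_1, alpha_2, alpha_3). So the algebra is type F_4.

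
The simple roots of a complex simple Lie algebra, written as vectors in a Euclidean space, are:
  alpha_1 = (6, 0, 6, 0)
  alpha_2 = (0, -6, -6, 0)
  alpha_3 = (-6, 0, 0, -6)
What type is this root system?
A_3 (sl(4))

Compute the Cartan integers a_ij = 2(alpha_i, alpha_j)/(alpha_j, alpha_j); the resulting 3x3 Cartan matrix is
[[2, -1, -1], [-1, 2, 0], [-1, 0, 2]].
All simple roots have the same length, so the diagram is simply laced. The associated Dynkin diagram is a chain of 3 nodes with single edges (A_3), so the type is A_3 (the algebra sl(4)).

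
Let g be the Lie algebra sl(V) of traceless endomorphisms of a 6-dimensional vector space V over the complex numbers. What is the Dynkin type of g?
A_5 (sl(6))

This is sl(6), which has dimension 6^2 - 1 = 35 and rank 6 - 1 = 5 (a Cartan subalgebra is the diagonal traceless matrices). In the classification of classical Lie algebras, the special linear algebra sl(n+1) has type A_n; here n = 5, so the Dynkin diagram is a chain of 5 nodes with single edges (A_5). Hence the type is A_5.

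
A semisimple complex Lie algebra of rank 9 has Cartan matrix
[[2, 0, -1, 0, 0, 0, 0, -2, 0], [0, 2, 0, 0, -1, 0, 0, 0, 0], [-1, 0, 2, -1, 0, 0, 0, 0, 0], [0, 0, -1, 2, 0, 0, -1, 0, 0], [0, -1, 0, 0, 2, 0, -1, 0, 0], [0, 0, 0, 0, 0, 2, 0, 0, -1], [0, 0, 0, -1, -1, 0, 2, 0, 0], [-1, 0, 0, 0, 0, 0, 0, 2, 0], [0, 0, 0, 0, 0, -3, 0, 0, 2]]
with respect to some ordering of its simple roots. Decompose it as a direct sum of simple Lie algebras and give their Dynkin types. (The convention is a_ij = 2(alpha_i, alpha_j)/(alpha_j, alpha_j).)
The diagram associated to this matrix has two connected components: the simple roots {alpha_1, alpha_2, alpha_3, alpha_4, alpha_5, alpha_7, alpha_8} form a chain of 7 nodes with a double edge at one end; the terminal node there is the unique short simple root (B_7), and {alpha_6, alpha_9} form two nodes joined by a triple edge (G_2). A semisimple Lie algebra decomposes uniquely as the direct sum of simple ideals, one per connected component of its Dynkin diagram, so g ≅ B_7 ⊕ G_2 (dimension 105 + 14 = 119).

B7 ⊕ G2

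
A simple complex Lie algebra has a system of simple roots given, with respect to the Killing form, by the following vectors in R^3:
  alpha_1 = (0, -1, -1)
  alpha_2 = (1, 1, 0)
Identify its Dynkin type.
Compute the Cartan integers a_ij = 2(alpha_i, alpha_j)/(alpha_j, alpha_j); the resulting 2x2 Cartan matrix is
[[2, -1], [-1, 2]].
All simple roots have the same length, so the diagram is simply laced. The associated Dynkin diagram is a chain of 2 nodes with single edges (A_2), so the type is A_2 (the algebra sl(3)).

A_2 (sl(3))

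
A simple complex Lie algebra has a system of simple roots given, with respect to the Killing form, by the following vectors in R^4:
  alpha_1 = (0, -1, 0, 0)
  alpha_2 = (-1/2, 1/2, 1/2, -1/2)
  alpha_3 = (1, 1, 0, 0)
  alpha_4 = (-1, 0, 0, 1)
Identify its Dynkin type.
F_4

Compute the Cartan integers a_ij = 2(alpha_i, alpha_j)/(alpha_j, alpha_j); the resulting 4x4 Cartan matrix is
[[2, -1, -1, 0], [-1, 2, 0, 0], [-2, 0, 2, -1], [0, 0, -1, 2]].
The roots have two lengths (squared-length ratio 2:1); the short ones are alpha_{1,2}. The associated Dynkin diagram is a chain of 4 nodes with a double edge between the middle two (F_4), so the type is F_4.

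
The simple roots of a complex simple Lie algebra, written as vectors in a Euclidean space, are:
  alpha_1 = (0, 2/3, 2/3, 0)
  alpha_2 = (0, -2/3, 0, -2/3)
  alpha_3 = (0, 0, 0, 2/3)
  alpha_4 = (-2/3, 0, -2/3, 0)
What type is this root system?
Compute the Cartan integers a_ij = 2(alpha_i, alpha_j)/(alpha_j, alpha_j); the resulting 4x4 Cartan matrix is
[[2, -1, 0, -1], [-1, 2, -2, 0], [0, -1, 2, 0], [-1, 0, 0, 2]].
The roots have two lengths (squared-length ratio 2:1); the short ones are alpha_{3}. The associated Dynkin diagram is a chain of 4 nodes with a double edge at one end; the terminal node there is the unique short simple root (B_4), so the type is B_4 (the algebra so(9)).

B_4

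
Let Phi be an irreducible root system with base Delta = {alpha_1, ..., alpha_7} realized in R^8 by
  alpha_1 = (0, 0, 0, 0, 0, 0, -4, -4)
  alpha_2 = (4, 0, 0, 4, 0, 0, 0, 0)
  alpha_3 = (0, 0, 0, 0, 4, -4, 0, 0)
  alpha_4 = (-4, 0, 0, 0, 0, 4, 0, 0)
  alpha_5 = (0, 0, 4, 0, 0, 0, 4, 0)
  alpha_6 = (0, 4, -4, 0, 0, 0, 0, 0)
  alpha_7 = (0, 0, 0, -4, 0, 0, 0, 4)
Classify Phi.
A_7 (sl(8))

Compute the Cartan integers a_ij = 2(alpha_i, alpha_j)/(alpha_j, alpha_j); the resulting 7x7 Cartan matrix is
[[2, 0, 0, 0, -1, 0, -1], [0, 2, 0, -1, 0, 0, -1], [0, 0, 2, -1, 0, 0, 0], [0, -1, -1, 2, 0, 0, 0], [-1, 0, 0, 0, 2, -1, 0], [0, 0, 0, 0, -1, 2, 0], [-1, -1, 0, 0, 0, 0, 2]].
All simple roots have the same length, so the diagram is simply laced. The associated Dynkin diagram is a chain of 7 nodes with single edges (A_7), so the type is A_7 (the algebra sl(8)).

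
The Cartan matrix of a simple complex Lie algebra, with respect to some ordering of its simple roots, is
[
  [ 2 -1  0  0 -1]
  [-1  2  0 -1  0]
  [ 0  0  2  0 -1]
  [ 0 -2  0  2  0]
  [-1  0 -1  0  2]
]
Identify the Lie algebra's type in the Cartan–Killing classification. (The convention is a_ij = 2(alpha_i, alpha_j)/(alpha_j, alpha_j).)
type C_5

The matrix has rank 5 with 2's on the diagonal. Reading the off-diagonal entries as Dynkin edges (a single edge where a_ij = a_ji = -1; a double or triple edge where a_ij * a_ji = 2 or 3), the diagram is a chain of 5 nodes with a double edge at one end; the terminal node there is the unique long simple root (C_5). One simple-root ordering that puts it in standard form is (alpha_3, alpha_5, alpha_1, alpha_2, alpha_4). So the algebra is type C_5, i.e. sp(10).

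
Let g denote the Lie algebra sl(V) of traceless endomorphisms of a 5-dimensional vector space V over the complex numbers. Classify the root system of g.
This is sl(5), which has dimension 5^2 - 1 = 24 and rank 5 - 1 = 4 (a Cartan subalgebra is the diagonal traceless matrices). In the classification of classical Lie algebras, the special linear algebra sl(n+1) has type A_n; here n = 4, so the Dynkin diagram is a chain of 4 nodes with single edges (A_4). Hence the type is A_4.

A_4 (sl(5))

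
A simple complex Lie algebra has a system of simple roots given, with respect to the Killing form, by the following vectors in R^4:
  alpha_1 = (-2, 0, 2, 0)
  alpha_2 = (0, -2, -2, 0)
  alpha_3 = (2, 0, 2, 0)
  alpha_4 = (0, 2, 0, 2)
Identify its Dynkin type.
type D_4

Compute the Cartan integers a_ij = 2(alpha_i, alpha_j)/(alpha_j, alpha_j); the resulting 4x4 Cartan matrix is
[[2, -1, 0, 0], [-1, 2, -1, -1], [0, -1, 2, 0], [0, -1, 0, 2]].
All simple roots have the same length, so the diagram is simply laced. The associated Dynkin diagram is a chain of 2 nodes with a fork of two nodes at one end (D_4), so the type is D_4 (the algebra so(8)).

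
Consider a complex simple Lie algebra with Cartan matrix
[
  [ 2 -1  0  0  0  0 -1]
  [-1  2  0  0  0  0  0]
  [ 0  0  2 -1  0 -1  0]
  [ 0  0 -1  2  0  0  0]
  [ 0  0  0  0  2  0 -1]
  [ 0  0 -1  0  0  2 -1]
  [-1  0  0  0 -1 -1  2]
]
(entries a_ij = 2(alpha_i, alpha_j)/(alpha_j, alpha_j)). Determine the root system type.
The matrix has rank 7 with 2's on the diagonal. Reading the off-diagonal entries as Dynkin edges (a single edge where a_ij = a_ji = -1; a double or triple edge where a_ij * a_ji = 2 or 3), the diagram is a chain of 6 nodes with one extra node attached to the third node from one end (E_7). One simple-root ordering that puts it in standard form is (alpha_2, alpha_5, alpha_1, alpha_7, alpha_6, alpha_3, alpha_4). So the algebra is type E_7.

E7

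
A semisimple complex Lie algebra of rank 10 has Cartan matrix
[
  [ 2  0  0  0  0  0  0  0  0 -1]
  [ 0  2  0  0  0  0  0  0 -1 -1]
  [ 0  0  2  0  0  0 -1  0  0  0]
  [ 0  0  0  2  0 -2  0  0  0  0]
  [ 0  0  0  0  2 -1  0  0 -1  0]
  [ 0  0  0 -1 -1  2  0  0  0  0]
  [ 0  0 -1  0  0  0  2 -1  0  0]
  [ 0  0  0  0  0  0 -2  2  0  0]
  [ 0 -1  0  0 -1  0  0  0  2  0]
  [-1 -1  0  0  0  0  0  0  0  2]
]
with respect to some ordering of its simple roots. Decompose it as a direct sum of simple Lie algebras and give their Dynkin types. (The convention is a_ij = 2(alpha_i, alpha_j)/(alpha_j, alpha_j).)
C_3 + C_7

The diagram associated to this matrix has two connected components: the simple roots {alpha_3, alpha_7, alpha_8} form a chain of 3 nodes with a double edge at one end; the terminal node there is the unique long simple root (C_3), and {alpha_1, alpha_2, alpha_4, alpha_5, alpha_6, alpha_9, alpha_10} form a chain of 7 nodes with a double edge at one end; the terminal node there is the unique long simple root (C_7). A semisimple Lie algebra decomposes uniquely as the direct sum of simple ideals, one per connected component of its Dynkin diagram, so g ≅ C_3 ⊕ C_7 (dimension 21 + 105 = 126).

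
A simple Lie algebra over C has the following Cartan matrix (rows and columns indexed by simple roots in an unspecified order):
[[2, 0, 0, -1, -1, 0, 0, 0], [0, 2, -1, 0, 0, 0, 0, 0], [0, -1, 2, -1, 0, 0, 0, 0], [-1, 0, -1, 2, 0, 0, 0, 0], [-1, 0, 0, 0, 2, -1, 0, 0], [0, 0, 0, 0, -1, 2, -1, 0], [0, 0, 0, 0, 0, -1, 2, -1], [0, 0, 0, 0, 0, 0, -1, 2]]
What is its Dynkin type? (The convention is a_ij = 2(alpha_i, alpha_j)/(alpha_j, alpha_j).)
A_8 (sl(9))

The matrix has rank 8 with 2's on the diagonal. Reading the off-diagonal entries as Dynkin edges (a single edge where a_ij = a_ji = -1; a double or triple edge where a_ij * a_ji = 2 or 3), the diagram is a chain of 8 nodes with single edges (A_8). One simple-root ordering that puts it in standard form is (alpha_2, alpha_3, alpha_4, alpha_1, alpha_5, alpha_6, alpha_7, alpha_8). So the algebra is type A_8, i.e. sl(9).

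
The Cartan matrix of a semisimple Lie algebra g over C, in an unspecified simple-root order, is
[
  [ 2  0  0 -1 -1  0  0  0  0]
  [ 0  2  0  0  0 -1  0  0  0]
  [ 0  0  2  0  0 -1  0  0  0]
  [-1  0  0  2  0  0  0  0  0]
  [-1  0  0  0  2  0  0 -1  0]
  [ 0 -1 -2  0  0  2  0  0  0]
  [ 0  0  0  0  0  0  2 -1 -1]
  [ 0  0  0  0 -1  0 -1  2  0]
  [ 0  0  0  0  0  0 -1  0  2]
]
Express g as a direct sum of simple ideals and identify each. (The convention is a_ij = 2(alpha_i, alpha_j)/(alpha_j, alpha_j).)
A_6 + B_3

The diagram associated to this matrix has two connected components: the simple roots {alpha_1, alpha_4, alpha_5, alpha_7, alpha_8, alpha_9} form a chain of 6 nodes with single edges (A_6), and {alpha_2, alpha_3, alpha_6} form a chain of 3 nodes with a double edge at one end; the terminal node there is the unique short simple root (B_3). A semisimple Lie algebra decomposes uniquely as the direct sum of simple ideals, one per connected component of its Dynkin diagram, so g ≅ A_6 ⊕ B_3 (dimension 48 + 21 = 69).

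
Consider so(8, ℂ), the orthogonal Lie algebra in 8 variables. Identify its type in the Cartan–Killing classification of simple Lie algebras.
type D_4

This is so(8) with 8 even, which has dimension 8(8-1)/2 = 28 and rank 8/2 = 4. In the classification of classical Lie algebras, the orthogonal algebra so(2n) in an even number of variables has type D_n; here n = 4, so the Dynkin diagram is a chain of 2 nodes with a fork of two nodes at one end (D_4). Hence the type is D_4.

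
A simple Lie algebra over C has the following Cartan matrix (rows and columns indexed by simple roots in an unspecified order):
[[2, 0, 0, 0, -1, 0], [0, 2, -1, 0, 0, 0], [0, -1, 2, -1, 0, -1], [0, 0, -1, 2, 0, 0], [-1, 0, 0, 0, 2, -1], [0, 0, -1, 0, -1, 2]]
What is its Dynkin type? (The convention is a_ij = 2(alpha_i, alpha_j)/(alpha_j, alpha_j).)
The matrix has rank 6 with 2's on the diagonal. Reading the off-diagonal entries as Dynkin edges (a single edge where a_ij = a_ji = -1; a double or triple edge where a_ij * a_ji = 2 or 3), the diagram is a chain of 4 nodes with a fork of two nodes at one end (D_6). One simple-root ordering that puts it in standard form is (alpha_1, alpha_5, alpha_6, alpha_3, alpha_2, alpha_4). So the algebra is type D_6, i.e. so(12).

type D_6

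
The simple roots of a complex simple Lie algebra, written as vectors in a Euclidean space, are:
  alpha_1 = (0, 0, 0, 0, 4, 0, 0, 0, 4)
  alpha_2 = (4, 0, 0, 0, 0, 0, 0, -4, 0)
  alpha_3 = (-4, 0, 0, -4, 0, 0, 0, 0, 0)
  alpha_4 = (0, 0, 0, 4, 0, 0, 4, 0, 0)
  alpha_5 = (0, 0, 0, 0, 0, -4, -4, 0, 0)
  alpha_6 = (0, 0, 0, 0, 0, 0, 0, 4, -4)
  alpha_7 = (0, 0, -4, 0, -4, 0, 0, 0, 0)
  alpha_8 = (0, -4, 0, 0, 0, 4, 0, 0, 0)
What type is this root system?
Compute the Cartan integers a_ij = 2(alpha_i, alpha_j)/(alpha_j, alpha_j); the resulting 8x8 Cartan matrix is
[[2, 0, 0, 0, 0, -1, -1, 0], [0, 2, -1, 0, 0, -1, 0, 0], [0, -1, 2, -1, 0, 0, 0, 0], [0, 0, -1, 2, -1, 0, 0, 0], [0, 0, 0, -1, 2, 0, 0, -1], [-1, -1, 0, 0, 0, 2, 0, 0], [-1, 0, 0, 0, 0, 0, 2, 0], [0, 0, 0, 0, -1, 0, 0, 2]].
All simple roots have the same length, so the diagram is simply laced. The associated Dynkin diagram is a chain of 8 nodes with single edges (A_8), so the type is A_8 (the algebra sl(9)).

type A_8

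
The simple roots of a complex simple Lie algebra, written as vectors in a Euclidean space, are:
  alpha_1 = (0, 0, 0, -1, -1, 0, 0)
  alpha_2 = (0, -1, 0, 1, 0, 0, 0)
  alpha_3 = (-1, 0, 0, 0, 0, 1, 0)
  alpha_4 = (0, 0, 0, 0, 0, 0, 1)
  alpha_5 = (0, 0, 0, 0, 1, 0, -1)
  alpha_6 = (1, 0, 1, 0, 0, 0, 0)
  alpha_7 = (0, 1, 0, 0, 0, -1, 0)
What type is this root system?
type B_7

Compute the Cartan integers a_ij = 2(alpha_i, alpha_j)/(alpha_j, alpha_j); the resulting 7x7 Cartan matrix is
[[2, -1, 0, 0, -1, 0, 0], [-1, 2, 0, 0, 0, 0, -1], [0, 0, 2, 0, 0, -1, -1], [0, 0, 0, 2, -1, 0, 0], [-1, 0, 0, -2, 2, 0, 0], [0, 0, -1, 0, 0, 2, 0], [0, -1, -1, 0, 0, 0, 2]].
The roots have two lengths (squared-length ratio 2:1); the short ones are alpha_{4}. The associated Dynkin diagram is a chain of 7 nodes with a double edge at one end; the terminal node there is the unique short simple root (B_7), so the type is B_7 (the algebra so(15)).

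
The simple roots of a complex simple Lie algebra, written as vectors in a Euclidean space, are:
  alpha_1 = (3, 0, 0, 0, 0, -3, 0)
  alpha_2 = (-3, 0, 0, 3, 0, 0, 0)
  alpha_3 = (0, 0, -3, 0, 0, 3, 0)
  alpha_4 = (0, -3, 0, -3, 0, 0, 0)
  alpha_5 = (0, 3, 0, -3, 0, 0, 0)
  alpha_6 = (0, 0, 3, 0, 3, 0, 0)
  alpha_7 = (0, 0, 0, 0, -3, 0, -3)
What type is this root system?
type D_7

Compute the Cartan integers a_ij = 2(alpha_i, alpha_j)/(alpha_j, alpha_j); the resulting 7x7 Cartan matrix is
[[2, -1, -1, 0, 0, 0, 0], [-1, 2, 0, -1, -1, 0, 0], [-1, 0, 2, 0, 0, -1, 0], [0, -1, 0, 2, 0, 0, 0], [0, -1, 0, 0, 2, 0, 0], [0, 0, -1, 0, 0, 2, -1], [0, 0, 0, 0, 0, -1, 2]].
All simple roots have the same length, so the diagram is simply laced. The associated Dynkin diagram is a chain of 5 nodes with a fork of two nodes at one end (D_7), so the type is D_7 (the algebra so(14)).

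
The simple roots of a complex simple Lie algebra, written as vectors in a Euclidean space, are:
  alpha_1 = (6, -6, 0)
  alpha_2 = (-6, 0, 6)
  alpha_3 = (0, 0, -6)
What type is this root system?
B_3 (so(7))

Compute the Cartan integers a_ij = 2(alpha_i, alpha_j)/(alpha_j, alpha_j); the resulting 3x3 Cartan matrix is
[[2, -1, 0], [-1, 2, -2], [0, -1, 2]].
The roots have two lengths (squared-length ratio 2:1); the short ones are alpha_{3}. The associated Dynkin diagram is a chain of 3 nodes with a double edge at one end; the terminal node there is the unique short simple root (B_3), so the type is B_3 (the algebra so(7)).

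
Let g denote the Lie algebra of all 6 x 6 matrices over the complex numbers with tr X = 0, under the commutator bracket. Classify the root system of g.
This is sl(6), which has dimension 6^2 - 1 = 35 and rank 6 - 1 = 5 (a Cartan subalgebra is the diagonal traceless matrices). In the classification of classical Lie algebras, the special linear algebra sl(n+1) has type A_n; here n = 5, so the Dynkin diagram is a chain of 5 nodes with single edges (A_5). Hence the type is A_5.

A_5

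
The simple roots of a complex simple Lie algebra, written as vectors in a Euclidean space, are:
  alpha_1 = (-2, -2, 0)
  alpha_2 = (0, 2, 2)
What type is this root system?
type A_2

Compute the Cartan integers a_ij = 2(alpha_i, alpha_j)/(alpha_j, alpha_j); the resulting 2x2 Cartan matrix is
[[2, -1], [-1, 2]].
All simple roots have the same length, so the diagram is simply laced. The associated Dynkin diagram is a chain of 2 nodes with single edges (A_2), so the type is A_2 (the algebra sl(3)).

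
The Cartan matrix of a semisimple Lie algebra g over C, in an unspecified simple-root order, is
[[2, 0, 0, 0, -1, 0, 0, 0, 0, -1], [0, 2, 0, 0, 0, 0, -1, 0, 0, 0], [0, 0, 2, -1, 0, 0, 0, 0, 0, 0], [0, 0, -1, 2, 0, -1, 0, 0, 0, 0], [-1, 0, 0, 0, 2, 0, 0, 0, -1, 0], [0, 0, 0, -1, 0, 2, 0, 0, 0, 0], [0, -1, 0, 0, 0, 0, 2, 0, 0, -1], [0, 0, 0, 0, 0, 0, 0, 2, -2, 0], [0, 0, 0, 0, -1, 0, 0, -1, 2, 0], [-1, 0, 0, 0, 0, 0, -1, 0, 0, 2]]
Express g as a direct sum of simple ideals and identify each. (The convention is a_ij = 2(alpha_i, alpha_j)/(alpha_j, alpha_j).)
The diagram associated to this matrix has two connected components: the simple roots {alpha_3, alpha_4, alpha_6} form a chain of 3 nodes with single edges (A_3), and {alpha_1, alpha_2, alpha_5, alpha_7, alpha_8, alpha_9, alpha_10} form a chain of 7 nodes with a double edge at one end; the terminal node there is the unique long simple root (C_7). A semisimple Lie algebra decomposes uniquely as the direct sum of simple ideals, one per connected component of its Dynkin diagram, so g ≅ A_3 ⊕ C_7 (dimension 15 + 105 = 120).

A_3 ⊕ C_7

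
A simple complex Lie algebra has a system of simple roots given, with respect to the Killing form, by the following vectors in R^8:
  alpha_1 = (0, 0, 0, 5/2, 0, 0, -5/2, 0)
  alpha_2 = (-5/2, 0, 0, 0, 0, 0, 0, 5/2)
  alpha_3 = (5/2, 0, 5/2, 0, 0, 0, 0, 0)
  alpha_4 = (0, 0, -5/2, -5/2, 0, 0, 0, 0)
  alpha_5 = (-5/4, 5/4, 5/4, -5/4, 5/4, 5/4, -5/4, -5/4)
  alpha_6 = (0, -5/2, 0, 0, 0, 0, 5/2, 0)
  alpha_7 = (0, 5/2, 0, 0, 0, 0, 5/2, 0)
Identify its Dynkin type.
E7

Compute the Cartan integers a_ij = 2(alpha_i, alpha_j)/(alpha_j, alpha_j); the resulting 7x7 Cartan matrix is
[[2, 0, 0, -1, 0, -1, -1], [0, 2, -1, 0, 0, 0, 0], [0, -1, 2, -1, 0, 0, 0], [-1, 0, -1, 2, 0, 0, 0], [0, 0, 0, 0, 2, -1, 0], [-1, 0, 0, 0, -1, 2, 0], [-1, 0, 0, 0, 0, 0, 2]].
All simple roots have the same length, so the diagram is simply laced. The associated Dynkin diagram is a chain of 6 nodes with one extra node attached to the third node from one end (E_7), so the type is E_7.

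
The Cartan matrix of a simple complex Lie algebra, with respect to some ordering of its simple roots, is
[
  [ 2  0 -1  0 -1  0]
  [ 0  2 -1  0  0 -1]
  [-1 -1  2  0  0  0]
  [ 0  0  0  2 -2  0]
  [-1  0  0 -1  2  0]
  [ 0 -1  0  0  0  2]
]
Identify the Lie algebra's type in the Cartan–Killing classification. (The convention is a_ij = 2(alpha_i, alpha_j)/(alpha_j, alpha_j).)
C6

The matrix has rank 6 with 2's on the diagonal. Reading the off-diagonal entries as Dynkin edges (a single edge where a_ij = a_ji = -1; a double or triple edge where a_ij * a_ji = 2 or 3), the diagram is a chain of 6 nodes with a double edge at one end; the terminal node there is the unique long simple root (C_6). One simple-root ordering that puts it in standard form is (alpha_6, alpha_2, alpha_3, alpha_1, alpha_5, alpha_4). So the algebra is type C_6, i.e. sp(12).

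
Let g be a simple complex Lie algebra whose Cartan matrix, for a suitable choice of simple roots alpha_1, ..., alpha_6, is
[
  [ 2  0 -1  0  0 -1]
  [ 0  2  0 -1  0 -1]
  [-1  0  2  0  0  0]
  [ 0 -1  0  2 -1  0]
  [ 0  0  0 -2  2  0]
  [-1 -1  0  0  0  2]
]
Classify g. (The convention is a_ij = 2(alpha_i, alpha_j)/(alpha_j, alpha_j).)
type C_6

The matrix has rank 6 with 2's on the diagonal. Reading the off-diagonal entries as Dynkin edges (a single edge where a_ij = a_ji = -1; a double or triple edge where a_ij * a_ji = 2 or 3), the diagram is a chain of 6 nodes with a double edge at one end; the terminal node there is the unique long simple root (C_6). One simple-root ordering that puts it in standard form is (alpha_3, alpha_1, alpha_6, alpha_2, alpha_4, alpha_5). So the algebra is type C_6, i.e. sp(12).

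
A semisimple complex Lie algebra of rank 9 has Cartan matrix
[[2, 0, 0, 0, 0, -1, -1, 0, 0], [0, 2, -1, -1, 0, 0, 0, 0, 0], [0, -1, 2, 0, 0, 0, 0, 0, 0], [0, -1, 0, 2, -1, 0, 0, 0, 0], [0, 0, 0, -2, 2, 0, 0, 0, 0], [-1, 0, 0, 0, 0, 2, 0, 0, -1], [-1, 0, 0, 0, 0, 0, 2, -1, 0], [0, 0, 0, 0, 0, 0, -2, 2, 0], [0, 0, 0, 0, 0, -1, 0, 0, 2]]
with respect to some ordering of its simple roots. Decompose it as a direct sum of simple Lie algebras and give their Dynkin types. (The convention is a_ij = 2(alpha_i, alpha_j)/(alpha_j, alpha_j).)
C_4 + C_5

The diagram associated to this matrix has two connected components: the simple roots {alpha_2, alpha_3, alpha_4, alpha_5} form a chain of 4 nodes with a double edge at one end; the terminal node there is the unique long simple root (C_4), and {alpha_1, alpha_6, alpha_7, alpha_8, alpha_9} form a chain of 5 nodes with a double edge at one end; the terminal node there is the unique long simple root (C_5). A semisimple Lie algebra decomposes uniquely as the direct sum of simple ideals, one per connected component of its Dynkin diagram, so g ≅ C_4 ⊕ C_5 (dimension 36 + 55 = 91).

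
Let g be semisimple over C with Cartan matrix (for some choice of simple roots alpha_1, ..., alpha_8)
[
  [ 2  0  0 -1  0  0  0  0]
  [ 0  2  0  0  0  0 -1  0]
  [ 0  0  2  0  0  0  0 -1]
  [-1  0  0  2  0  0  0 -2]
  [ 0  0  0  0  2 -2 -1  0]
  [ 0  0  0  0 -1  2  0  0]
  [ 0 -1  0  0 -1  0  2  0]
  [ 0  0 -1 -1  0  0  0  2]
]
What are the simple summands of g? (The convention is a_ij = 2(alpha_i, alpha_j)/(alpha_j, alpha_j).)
B_4 (so(9)) ⊕ F_4

The diagram associated to this matrix has two connected components: the simple roots {alpha_2, alpha_5, alpha_6, alpha_7} form a chain of 4 nodes with a double edge at one end; the terminal node there is the unique short simple root (B_4), and {alpha_1, alpha_3, alpha_4, alpha_8} form a chain of 4 nodes with a double edge between the middle two (F_4). A semisimple Lie algebra decomposes uniquely as the direct sum of simple ideals, one per connected component of its Dynkin diagram, so g ≅ B_4 ⊕ F_4 (dimension 36 + 52 = 88).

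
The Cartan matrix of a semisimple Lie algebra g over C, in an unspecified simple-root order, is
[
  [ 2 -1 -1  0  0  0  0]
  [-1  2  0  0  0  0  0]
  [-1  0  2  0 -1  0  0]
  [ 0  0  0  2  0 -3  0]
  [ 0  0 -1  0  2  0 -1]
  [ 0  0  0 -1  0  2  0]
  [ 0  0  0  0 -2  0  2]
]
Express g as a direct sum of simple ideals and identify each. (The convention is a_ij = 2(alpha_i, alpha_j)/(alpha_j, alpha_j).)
The diagram associated to this matrix has two connected components: the simple roots {alpha_1, alpha_2, alpha_3, alpha_5, alpha_7} form a chain of 5 nodes with a double edge at one end; the terminal node there is the unique long simple root (C_5), and {alpha_4, alpha_6} form two nodes joined by a triple edge (G_2). A semisimple Lie algebra decomposes uniquely as the direct sum of simple ideals, one per connected component of its Dynkin diagram, so g ≅ C_5 ⊕ G_2 (dimension 55 + 14 = 69).

C_5 + G_2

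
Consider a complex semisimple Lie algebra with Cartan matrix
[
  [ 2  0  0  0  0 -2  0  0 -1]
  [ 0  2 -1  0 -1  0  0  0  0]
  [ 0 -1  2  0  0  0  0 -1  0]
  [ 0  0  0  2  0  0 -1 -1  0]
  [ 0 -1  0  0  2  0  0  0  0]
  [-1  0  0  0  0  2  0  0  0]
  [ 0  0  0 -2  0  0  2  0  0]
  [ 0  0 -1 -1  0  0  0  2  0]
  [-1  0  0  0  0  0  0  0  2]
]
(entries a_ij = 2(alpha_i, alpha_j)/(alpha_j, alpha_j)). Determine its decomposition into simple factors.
type B_3 + type C_6

The diagram associated to this matrix has two connected components: the simple roots {alpha_1, alpha_6, alpha_9} form a chain of 3 nodes with a double edge at one end; the terminal node there is the unique short simple root (B_3), and {alpha_2, alpha_3, alpha_4, alpha_5, alpha_7, alpha_8} form a chain of 6 nodes with a double edge at one end; the terminal node there is the unique long simple root (C_6). A semisimple Lie algebra decomposes uniquely as the direct sum of simple ideals, one per connected component of its Dynkin diagram, so g ≅ B_3 ⊕ C_6 (dimension 21 + 78 = 99).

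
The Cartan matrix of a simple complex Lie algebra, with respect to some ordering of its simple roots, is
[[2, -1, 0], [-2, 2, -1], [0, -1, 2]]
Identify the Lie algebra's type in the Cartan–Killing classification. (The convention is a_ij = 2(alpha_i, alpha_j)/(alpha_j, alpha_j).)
The matrix has rank 3 with 2's on the diagonal. Reading the off-diagonal entries as Dynkin edges (a single edge where a_ij = a_ji = -1; a double or triple edge where a_ij * a_ji = 2 or 3), the diagram is a chain of 3 nodes with a double edge at one end; the terminal node there is the unique short simple root (B_3). One simple-root ordering that puts it in standard form is (alpha_3, alpha_2, alpha_1). So the algebra is type B_3, i.e. so(7).

type B_3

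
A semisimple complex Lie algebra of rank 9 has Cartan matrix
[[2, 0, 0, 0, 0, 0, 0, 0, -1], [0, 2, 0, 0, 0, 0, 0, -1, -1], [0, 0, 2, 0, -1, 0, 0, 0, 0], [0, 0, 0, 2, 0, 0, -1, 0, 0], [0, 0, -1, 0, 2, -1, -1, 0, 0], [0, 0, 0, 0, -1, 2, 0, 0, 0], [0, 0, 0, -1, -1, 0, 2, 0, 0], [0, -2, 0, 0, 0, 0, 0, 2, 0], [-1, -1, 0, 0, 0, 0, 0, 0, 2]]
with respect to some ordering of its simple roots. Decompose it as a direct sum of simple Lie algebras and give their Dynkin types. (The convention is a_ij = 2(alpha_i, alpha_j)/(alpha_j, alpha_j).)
C_4 (sp(8)) ⊕ D_5 (so(10))

The diagram associated to this matrix has two connected components: the simple roots {alpha_1, alpha_2, alpha_8, alpha_9} form a chain of 4 nodes with a double edge at one end; the terminal node there is the unique long simple root (C_4), and {alpha_3, alpha_4, alpha_5, alpha_6, alpha_7} form a chain of 3 nodes with a fork of two nodes at one end (D_5). A semisimple Lie algebra decomposes uniquely as the direct sum of simple ideals, one per connected component of its Dynkin diagram, so g ≅ C_4 ⊕ D_5 (dimension 36 + 45 = 81).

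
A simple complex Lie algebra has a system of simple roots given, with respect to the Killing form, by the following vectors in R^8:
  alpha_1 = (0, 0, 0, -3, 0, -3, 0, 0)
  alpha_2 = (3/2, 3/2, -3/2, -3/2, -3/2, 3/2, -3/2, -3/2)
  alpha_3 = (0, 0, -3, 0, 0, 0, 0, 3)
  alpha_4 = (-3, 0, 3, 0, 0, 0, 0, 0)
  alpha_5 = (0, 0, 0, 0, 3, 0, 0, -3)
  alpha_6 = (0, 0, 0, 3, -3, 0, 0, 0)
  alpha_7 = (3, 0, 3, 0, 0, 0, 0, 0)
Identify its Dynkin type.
E7

Compute the Cartan integers a_ij = 2(alpha_i, alpha_j)/(alpha_j, alpha_j); the resulting 7x7 Cartan matrix is
[[2, 0, 0, 0, 0, -1, 0], [0, 2, 0, -1, 0, 0, 0], [0, 0, 2, -1, -1, 0, -1], [0, -1, -1, 2, 0, 0, 0], [0, 0, -1, 0, 2, -1, 0], [-1, 0, 0, 0, -1, 2, 0], [0, 0, -1, 0, 0, 0, 2]].
All simple roots have the same length, so the diagram is simply laced. The associated Dynkin diagram is a chain of 6 nodes with one extra node attached to the third node from one end (E_7), so the type is E_7.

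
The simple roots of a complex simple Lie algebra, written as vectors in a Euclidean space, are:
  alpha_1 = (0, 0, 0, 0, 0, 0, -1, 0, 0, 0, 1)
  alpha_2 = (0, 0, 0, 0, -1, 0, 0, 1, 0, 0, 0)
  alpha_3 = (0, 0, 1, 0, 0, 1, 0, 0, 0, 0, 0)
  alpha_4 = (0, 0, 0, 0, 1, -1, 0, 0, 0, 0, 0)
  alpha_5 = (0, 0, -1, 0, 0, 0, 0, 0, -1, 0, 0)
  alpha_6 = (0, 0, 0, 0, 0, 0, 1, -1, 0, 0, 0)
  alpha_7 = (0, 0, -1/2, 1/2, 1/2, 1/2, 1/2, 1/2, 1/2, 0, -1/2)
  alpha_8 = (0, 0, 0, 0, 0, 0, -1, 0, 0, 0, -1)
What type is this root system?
Compute the Cartan integers a_ij = 2(alpha_i, alpha_j)/(alpha_j, alpha_j); the resulting 8x8 Cartan matrix is
[[2, 0, 0, 0, 0, -1, -1, 0], [0, 2, 0, -1, 0, -1, 0, 0], [0, 0, 2, -1, -1, 0, 0, 0], [0, -1, -1, 2, 0, 0, 0, 0], [0, 0, -1, 0, 2, 0, 0, 0], [-1, -1, 0, 0, 0, 2, 0, -1], [-1, 0, 0, 0, 0, 0, 2, 0], [0, 0, 0, 0, 0, -1, 0, 2]].
All simple roots have the same length, so the diagram is simply laced. The associated Dynkin diagram is a chain of 7 nodes with one extra node attached to the third node from one end (E_8), so the type is E_8.

E_8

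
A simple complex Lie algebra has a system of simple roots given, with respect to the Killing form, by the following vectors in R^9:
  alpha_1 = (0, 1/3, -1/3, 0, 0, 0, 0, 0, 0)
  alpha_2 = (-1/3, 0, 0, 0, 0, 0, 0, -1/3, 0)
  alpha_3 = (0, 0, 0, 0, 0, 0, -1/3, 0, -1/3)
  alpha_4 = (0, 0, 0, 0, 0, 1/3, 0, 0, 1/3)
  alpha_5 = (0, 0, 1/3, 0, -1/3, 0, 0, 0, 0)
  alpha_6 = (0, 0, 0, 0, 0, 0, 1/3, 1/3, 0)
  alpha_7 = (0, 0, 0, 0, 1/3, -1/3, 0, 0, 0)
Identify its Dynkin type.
Compute the Cartan integers a_ij = 2(alpha_i, alpha_j)/(alpha_j, alpha_j); the resulting 7x7 Cartan matrix is
[[2, 0, 0, 0, -1, 0, 0], [0, 2, 0, 0, 0, -1, 0], [0, 0, 2, -1, 0, -1, 0], [0, 0, -1, 2, 0, 0, -1], [-1, 0, 0, 0, 2, 0, -1], [0, -1, -1, 0, 0, 2, 0], [0, 0, 0, -1, -1, 0, 2]].
All simple roots have the same length, so the diagram is simply laced. The associated Dynkin diagram is a chain of 7 nodes with single edges (A_7), so the type is A_7 (the algebra sl(8)).

A7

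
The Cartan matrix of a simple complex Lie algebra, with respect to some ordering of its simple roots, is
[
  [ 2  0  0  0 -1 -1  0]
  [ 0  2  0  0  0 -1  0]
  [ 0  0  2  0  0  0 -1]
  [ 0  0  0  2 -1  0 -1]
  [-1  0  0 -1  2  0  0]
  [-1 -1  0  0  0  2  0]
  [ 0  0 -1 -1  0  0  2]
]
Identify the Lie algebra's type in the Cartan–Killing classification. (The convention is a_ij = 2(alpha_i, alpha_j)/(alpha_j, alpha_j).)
The matrix has rank 7 with 2's on the diagonal. Reading the off-diagonal entries as Dynkin edges (a single edge where a_ij = a_ji = -1; a double or triple edge where a_ij * a_ji = 2 or 3), the diagram is a chain of 7 nodes with single edges (A_7). One simple-root ordering that puts it in standard form is (alpha_2, alpha_6, alpha_1, alpha_5, alpha_4, alpha_7, alpha_3). So the algebra is type A_7, i.e. sl(8).

A7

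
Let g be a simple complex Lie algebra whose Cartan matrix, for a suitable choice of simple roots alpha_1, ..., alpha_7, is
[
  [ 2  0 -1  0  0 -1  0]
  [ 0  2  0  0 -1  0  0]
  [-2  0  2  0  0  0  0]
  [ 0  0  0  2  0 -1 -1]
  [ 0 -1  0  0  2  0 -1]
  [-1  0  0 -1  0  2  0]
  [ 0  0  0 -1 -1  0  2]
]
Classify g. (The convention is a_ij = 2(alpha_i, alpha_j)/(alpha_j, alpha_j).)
C_7

The matrix has rank 7 with 2's on the diagonal. Reading the off-diagonal entries as Dynkin edges (a single edge where a_ij = a_ji = -1; a double or triple edge where a_ij * a_ji = 2 or 3), the diagram is a chain of 7 nodes with a double edge at one end; the terminal node there is the unique long simple root (C_7). One simple-root ordering that puts it in standard form is (alpha_2, alpha_5, alpha_7, alpha_4, alpha_6, alpha_1, alpha_3). So the algebra is type C_7, i.e. sp(14).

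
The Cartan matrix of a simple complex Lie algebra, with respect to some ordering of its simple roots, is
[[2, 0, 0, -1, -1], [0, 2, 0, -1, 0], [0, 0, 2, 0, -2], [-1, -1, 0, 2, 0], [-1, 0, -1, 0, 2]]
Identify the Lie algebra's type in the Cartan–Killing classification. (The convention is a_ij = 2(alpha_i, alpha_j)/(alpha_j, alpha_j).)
type C_5

The matrix has rank 5 with 2's on the diagonal. Reading the off-diagonal entries as Dynkin edges (a single edge where a_ij = a_ji = -1; a double or triple edge where a_ij * a_ji = 2 or 3), the diagram is a chain of 5 nodes with a double edge at one end; the terminal node there is the unique long simple root (C_5). One simple-root ordering that puts it in standard form is (alpha_2, alpha_4, alpha_1, alpha_5, alpha_3). So the algebra is type C_5, i.e. sp(10).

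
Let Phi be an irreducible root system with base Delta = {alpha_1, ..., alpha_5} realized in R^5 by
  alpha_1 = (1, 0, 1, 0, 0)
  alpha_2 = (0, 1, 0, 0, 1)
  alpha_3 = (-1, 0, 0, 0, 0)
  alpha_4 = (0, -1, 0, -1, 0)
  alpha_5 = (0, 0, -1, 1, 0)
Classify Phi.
B_5

Compute the Cartan integers a_ij = 2(alpha_i, alpha_j)/(alpha_j, alpha_j); the resulting 5x5 Cartan matrix is
[[2, 0, -2, 0, -1], [0, 2, 0, -1, 0], [-1, 0, 2, 0, 0], [0, -1, 0, 2, -1], [-1, 0, 0, -1, 2]].
The roots have two lengths (squared-length ratio 2:1); the short ones are alpha_{3}. The associated Dynkin diagram is a chain of 5 nodes with a double edge at one end; the terminal node there is the unique short simple root (B_5), so the type is B_5 (the algebra so(11)).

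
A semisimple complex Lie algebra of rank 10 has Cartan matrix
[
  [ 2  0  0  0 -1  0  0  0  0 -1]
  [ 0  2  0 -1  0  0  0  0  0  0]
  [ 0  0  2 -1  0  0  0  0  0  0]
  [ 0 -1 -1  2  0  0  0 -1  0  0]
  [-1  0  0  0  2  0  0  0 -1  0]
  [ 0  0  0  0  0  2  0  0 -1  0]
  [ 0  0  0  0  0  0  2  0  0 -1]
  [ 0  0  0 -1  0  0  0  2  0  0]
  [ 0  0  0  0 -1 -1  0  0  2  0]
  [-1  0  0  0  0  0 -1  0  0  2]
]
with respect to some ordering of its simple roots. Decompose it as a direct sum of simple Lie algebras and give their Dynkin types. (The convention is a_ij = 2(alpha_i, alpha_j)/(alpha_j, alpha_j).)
A_6 ⊕ D_4

The diagram associated to this matrix has two connected components: the simple roots {alpha_1, alpha_5, alpha_6, alpha_7, alpha_9, alpha_10} form a chain of 6 nodes with single edges (A_6), and {alpha_2, alpha_3, alpha_4, alpha_8} form a chain of 2 nodes with a fork of two nodes at one end (D_4). A semisimple Lie algebra decomposes uniquely as the direct sum of simple ideals, one per connected component of its Dynkin diagram, so g ≅ A_6 ⊕ D_4 (dimension 48 + 28 = 76).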